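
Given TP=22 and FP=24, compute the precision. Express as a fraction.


Precision = TP / (TP + FP) = 22 / 46 = 11/23.

11/23


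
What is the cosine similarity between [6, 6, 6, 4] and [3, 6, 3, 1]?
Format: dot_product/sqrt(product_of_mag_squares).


dot = 76. |a|^2 = 124, |b|^2 = 55. cos = 76/sqrt(6820).

76/sqrt(6820)


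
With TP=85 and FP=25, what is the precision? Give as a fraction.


Precision = TP / (TP + FP) = 85 / 110 = 17/22.

17/22


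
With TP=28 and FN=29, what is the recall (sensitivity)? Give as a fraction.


Recall = TP / (TP + FN) = 28 / 57 = 28/57.

28/57


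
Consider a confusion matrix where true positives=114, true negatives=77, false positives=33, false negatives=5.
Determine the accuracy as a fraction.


Accuracy = (TP + TN) / (TP + TN + FP + FN) = (114 + 77) / 229 = 191/229.

191/229


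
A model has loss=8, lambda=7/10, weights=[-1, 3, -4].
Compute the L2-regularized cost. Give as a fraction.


L2 sq norm = sum(w^2) = 26. J = 8 + 7/10 * 26 = 131/5.

131/5


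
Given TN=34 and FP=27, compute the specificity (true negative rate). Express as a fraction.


Specificity = TN / (TN + FP) = 34 / 61 = 34/61.

34/61


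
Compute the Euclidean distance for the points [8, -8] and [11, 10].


d = sqrt(sum of squared differences). (8-11)^2=9, (-8-10)^2=324. Sum = 333.

sqrt(333)


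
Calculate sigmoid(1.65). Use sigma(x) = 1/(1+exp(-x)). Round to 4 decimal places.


sigma(1.65) = 1/(1+e^(-1.65)) = 1/(1+0.192050) = 1/1.192050 = 0.8389.

0.8389


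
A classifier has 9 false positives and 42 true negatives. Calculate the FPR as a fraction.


FPR = FP / (FP + TN) = 9 / 51 = 3/17.

3/17


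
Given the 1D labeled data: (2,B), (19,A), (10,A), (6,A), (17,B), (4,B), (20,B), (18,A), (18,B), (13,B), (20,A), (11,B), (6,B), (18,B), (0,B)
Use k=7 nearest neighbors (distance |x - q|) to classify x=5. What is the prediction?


Distances: |2-5|=3, |19-5|=14, |10-5|=5, |6-5|=1, |17-5|=12, |4-5|=1, |20-5|=15, |18-5|=13, |18-5|=13, |13-5|=8, |20-5|=15, |11-5|=6, |6-5|=1, |18-5|=13, |0-5|=5. 7 nearest: (6,A), (4,B), (6,B), (2,B), (10,A), (0,B), (11,B). Counts: {'A': 2, 'B': 5}. Majority class: B.

B


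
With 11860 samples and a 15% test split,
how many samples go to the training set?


Test set = 11860 * 15% = 1779. Training set = 11860 - 1779 = 10081.

10081


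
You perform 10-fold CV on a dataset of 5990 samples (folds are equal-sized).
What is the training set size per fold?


Each validation fold has 5990/10 = 599 samples. Training set = 5990 - 599 = 5391.

5391


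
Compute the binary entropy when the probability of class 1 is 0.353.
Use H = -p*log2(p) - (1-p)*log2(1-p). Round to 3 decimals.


H = -0.353*log2(0.353) - 0.647*log2(0.647) = 0.937.

0.937


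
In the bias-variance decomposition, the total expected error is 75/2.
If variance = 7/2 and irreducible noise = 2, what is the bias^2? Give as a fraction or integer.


Total error = bias^2 + variance + irreducible noise. So bias^2 = 75/2 - 7/2 - 2 = 32.

32


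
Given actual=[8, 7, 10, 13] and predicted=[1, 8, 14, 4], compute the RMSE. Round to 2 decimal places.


MSE = 36.7500. RMSE = sqrt(36.7500) = 6.06.

6.06


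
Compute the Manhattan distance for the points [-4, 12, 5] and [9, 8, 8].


d = sum of absolute differences: |-4-9|=13 + |12-8|=4 + |5-8|=3 = 20.

20


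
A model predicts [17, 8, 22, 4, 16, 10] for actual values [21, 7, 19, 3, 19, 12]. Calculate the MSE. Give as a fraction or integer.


MSE = (1/6) * ((21-17)^2=16 + (7-8)^2=1 + (19-22)^2=9 + (3-4)^2=1 + (19-16)^2=9 + (12-10)^2=4). Sum = 40. MSE = 20/3.

20/3


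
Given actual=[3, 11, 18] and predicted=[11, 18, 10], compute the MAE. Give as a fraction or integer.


MAE = (1/3) * (|3-11|=8 + |11-18|=7 + |18-10|=8). Sum = 23. MAE = 23/3.

23/3


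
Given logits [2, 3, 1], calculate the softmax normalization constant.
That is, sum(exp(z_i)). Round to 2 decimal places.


Denom = e^2=7.3891 + e^3=20.0855 + e^1=2.7183. Sum = 30.1929, which rounds to 30.19.

30.19


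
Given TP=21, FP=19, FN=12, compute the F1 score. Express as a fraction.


Precision = 21/40 = 21/40. Recall = 21/33 = 7/11. F1 = 2*P*R/(P+R) = 42/73.

42/73


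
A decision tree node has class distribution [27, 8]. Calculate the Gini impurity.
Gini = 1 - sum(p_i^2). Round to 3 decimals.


Total = 35. Proportions: 27/35, 8/35. sum(p_i^2) = 0.6473. Gini = 1 - 0.6473 = 0.3527, which rounds to 0.353.

0.353


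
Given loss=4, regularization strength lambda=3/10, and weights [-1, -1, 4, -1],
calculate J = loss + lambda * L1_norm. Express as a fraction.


L1 norm = sum(|w|) = 7. J = 4 + 3/10 * 7 = 61/10.

61/10


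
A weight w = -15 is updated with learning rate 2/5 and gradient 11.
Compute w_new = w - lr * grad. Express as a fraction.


w_new = -15 - 2/5 * 11 = -15 - 22/5 = -97/5.

-97/5


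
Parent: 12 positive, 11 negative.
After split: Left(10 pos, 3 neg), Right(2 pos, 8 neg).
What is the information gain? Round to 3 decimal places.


H(parent) = 0.9986. H(left) = 0.7793, H(right) = 0.7219. Weighted = (13/23)*0.7793 + (10/23)*0.7219 = 0.7543. IG = 0.9986 - 0.7543 = 0.2443, which rounds to 0.244.

0.244


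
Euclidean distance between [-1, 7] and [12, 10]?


d = sqrt(sum of squared differences). (-1-12)^2=169, (7-10)^2=9. Sum = 178.

sqrt(178)


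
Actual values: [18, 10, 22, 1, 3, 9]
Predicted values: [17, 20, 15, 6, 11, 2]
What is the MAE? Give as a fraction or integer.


MAE = (1/6) * (|18-17|=1 + |10-20|=10 + |22-15|=7 + |1-6|=5 + |3-11|=8 + |9-2|=7). Sum = 38. MAE = 19/3.

19/3


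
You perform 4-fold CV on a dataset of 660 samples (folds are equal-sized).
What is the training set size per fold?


Each validation fold has 660/4 = 165 samples. Training set = 660 - 165 = 495.

495


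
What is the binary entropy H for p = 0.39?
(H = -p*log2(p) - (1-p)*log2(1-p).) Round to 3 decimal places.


H = -0.39*log2(0.39) - 0.61*log2(0.61) = 0.965.

0.965


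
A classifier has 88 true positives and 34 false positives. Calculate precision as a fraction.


Precision = TP / (TP + FP) = 88 / 122 = 44/61.

44/61


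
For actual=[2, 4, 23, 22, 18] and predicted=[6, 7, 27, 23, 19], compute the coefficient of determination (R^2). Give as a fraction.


Mean(y) = 69/5. SS_res = 43. SS_tot = 2024/5. R^2 = 1 - 43/(2024/5) = 1809/2024.

1809/2024


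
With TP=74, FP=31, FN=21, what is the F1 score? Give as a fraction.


Precision = 74/105 = 74/105. Recall = 74/95 = 74/95. F1 = 2*P*R/(P+R) = 37/50.

37/50


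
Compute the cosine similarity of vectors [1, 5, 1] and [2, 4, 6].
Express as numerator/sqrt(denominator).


dot = 28. |a|^2 = 27, |b|^2 = 56. cos = 28/sqrt(1512).

28/sqrt(1512)


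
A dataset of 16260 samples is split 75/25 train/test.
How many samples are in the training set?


Test set = 16260 * 25% = 4065. Training set = 16260 - 4065 = 12195.

12195


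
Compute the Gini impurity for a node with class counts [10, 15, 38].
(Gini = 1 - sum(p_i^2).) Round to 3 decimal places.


Total = 63. Proportions: 10/63, 15/63, 38/63. sum(p_i^2) = 0.4457. Gini = 1 - 0.4457 = 0.5543, which rounds to 0.554.

0.554


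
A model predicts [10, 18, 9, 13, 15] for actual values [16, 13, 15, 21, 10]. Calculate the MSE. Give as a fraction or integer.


MSE = (1/5) * ((16-10)^2=36 + (13-18)^2=25 + (15-9)^2=36 + (21-13)^2=64 + (10-15)^2=25). Sum = 186. MSE = 186/5.

186/5


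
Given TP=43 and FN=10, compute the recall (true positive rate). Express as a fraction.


Recall = TP / (TP + FN) = 43 / 53 = 43/53.

43/53


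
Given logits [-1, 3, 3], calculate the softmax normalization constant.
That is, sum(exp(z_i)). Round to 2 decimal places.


Denom = e^-1=0.3679 + e^3=20.0855 + e^3=20.0855. Sum = 40.5389, which rounds to 40.54.

40.54


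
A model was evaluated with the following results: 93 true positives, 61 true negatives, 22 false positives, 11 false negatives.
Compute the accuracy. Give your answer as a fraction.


Accuracy = (TP + TN) / (TP + TN + FP + FN) = (93 + 61) / 187 = 14/17.

14/17


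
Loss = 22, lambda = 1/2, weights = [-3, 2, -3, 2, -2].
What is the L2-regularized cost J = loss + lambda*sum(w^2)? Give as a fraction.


L2 sq norm = sum(w^2) = 30. J = 22 + 1/2 * 30 = 37.

37


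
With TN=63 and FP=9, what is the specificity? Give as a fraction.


Specificity = TN / (TN + FP) = 63 / 72 = 7/8.

7/8


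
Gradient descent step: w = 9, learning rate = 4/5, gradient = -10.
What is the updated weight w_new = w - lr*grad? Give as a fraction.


w_new = 9 - 4/5 * -10 = 9 - -8 = 17.

17


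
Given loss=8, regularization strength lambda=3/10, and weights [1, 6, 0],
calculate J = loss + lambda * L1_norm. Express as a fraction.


L1 norm = sum(|w|) = 7. J = 8 + 3/10 * 7 = 101/10.

101/10


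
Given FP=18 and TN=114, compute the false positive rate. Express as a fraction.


FPR = FP / (FP + TN) = 18 / 132 = 3/22.

3/22


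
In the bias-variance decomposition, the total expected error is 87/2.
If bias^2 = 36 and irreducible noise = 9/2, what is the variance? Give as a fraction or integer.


Total error = bias^2 + variance + irreducible noise. So variance = 87/2 - 36 - 9/2 = 3.

3


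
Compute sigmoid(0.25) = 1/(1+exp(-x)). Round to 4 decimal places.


sigma(0.25) = 1/(1+e^(-0.25)) = 1/(1+0.778801) = 1/1.778801 = 0.5622.

0.5622


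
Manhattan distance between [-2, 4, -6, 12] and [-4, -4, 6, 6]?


d = sum of absolute differences: |-2--4|=2 + |4--4|=8 + |-6-6|=12 + |12-6|=6 = 28.

28


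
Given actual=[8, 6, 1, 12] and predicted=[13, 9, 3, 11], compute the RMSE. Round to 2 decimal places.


MSE = 9.7500. RMSE = sqrt(9.7500) = 3.12.

3.12


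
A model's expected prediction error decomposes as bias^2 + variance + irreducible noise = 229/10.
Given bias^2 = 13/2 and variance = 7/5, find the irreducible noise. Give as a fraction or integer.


Total error = bias^2 + variance + irreducible noise. So irreducible noise = 229/10 - 13/2 - 7/5 = 15.

15


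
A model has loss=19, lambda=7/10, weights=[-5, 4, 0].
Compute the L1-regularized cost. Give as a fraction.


L1 norm = sum(|w|) = 9. J = 19 + 7/10 * 9 = 253/10.

253/10


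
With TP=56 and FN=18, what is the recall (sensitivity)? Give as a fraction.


Recall = TP / (TP + FN) = 56 / 74 = 28/37.

28/37


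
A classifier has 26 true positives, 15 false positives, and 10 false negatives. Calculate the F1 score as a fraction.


Precision = 26/41 = 26/41. Recall = 26/36 = 13/18. F1 = 2*P*R/(P+R) = 52/77.

52/77


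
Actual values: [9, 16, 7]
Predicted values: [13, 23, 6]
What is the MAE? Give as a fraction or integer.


MAE = (1/3) * (|9-13|=4 + |16-23|=7 + |7-6|=1). Sum = 12. MAE = 4.

4


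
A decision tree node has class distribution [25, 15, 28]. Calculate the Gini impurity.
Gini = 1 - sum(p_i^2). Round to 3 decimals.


Total = 68. Proportions: 25/68, 15/68, 28/68. sum(p_i^2) = 0.3534. Gini = 1 - 0.3534 = 0.6466, which rounds to 0.647.

0.647


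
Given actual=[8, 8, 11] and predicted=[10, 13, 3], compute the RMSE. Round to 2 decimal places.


MSE = 31.0000. RMSE = sqrt(31.0000) = 5.57.

5.57


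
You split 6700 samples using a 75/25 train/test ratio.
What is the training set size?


Test set = 6700 * 25% = 1675. Training set = 6700 - 1675 = 5025.

5025


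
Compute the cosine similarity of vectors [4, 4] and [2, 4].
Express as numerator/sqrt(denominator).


dot = 24. |a|^2 = 32, |b|^2 = 20. cos = 24/sqrt(640).

24/sqrt(640)


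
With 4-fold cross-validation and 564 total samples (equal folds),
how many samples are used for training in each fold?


Each validation fold has 564/4 = 141 samples. Training set = 564 - 141 = 423.

423


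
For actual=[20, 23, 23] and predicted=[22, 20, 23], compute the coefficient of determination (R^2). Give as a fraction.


Mean(y) = 22. SS_res = 13. SS_tot = 6. R^2 = 1 - 13/(6) = -7/6.

-7/6


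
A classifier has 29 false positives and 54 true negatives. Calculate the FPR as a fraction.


FPR = FP / (FP + TN) = 29 / 83 = 29/83.

29/83


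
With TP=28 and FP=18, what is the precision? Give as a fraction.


Precision = TP / (TP + FP) = 28 / 46 = 14/23.

14/23


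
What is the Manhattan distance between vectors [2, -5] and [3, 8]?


d = sum of absolute differences: |2-3|=1 + |-5-8|=13 = 14.

14


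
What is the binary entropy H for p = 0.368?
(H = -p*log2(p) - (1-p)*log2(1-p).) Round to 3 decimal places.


H = -0.368*log2(0.368) - 0.632*log2(0.632) = 0.949.

0.949


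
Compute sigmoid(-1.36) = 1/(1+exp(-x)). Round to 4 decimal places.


sigma(-1.36) = 1/(1+e^(1.36)) = 1/(1+3.896193) = 1/4.896193 = 0.2042.

0.2042


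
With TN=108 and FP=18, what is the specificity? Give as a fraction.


Specificity = TN / (TN + FP) = 108 / 126 = 6/7.

6/7


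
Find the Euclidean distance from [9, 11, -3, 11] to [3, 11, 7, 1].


d = sqrt(sum of squared differences). (9-3)^2=36, (11-11)^2=0, (-3-7)^2=100, (11-1)^2=100. Sum = 236.

sqrt(236)


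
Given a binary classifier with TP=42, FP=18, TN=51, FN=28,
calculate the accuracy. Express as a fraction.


Accuracy = (TP + TN) / (TP + TN + FP + FN) = (42 + 51) / 139 = 93/139.

93/139


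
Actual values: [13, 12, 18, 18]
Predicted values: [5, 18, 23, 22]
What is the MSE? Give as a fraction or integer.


MSE = (1/4) * ((13-5)^2=64 + (12-18)^2=36 + (18-23)^2=25 + (18-22)^2=16). Sum = 141. MSE = 141/4.

141/4


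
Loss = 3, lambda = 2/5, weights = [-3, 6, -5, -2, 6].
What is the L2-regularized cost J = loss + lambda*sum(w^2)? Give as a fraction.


L2 sq norm = sum(w^2) = 110. J = 3 + 2/5 * 110 = 47.

47


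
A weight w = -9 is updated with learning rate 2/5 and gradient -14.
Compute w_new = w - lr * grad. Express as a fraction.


w_new = -9 - 2/5 * -14 = -9 - -28/5 = -17/5.

-17/5


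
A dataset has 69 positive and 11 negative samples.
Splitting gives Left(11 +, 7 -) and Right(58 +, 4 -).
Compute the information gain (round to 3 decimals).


H(parent) = 0.5777. H(left) = 0.9641, H(right) = 0.3451. Weighted = (18/80)*0.9641 + (62/80)*0.3451 = 0.4844. IG = 0.5777 - 0.4844 = 0.0933, which rounds to 0.093.

0.093


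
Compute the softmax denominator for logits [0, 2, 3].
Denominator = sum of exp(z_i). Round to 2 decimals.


Denom = e^0=1.0000 + e^2=7.3891 + e^3=20.0855. Sum = 28.4746, which rounds to 28.47.

28.47


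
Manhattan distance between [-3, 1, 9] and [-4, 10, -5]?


d = sum of absolute differences: |-3--4|=1 + |1-10|=9 + |9--5|=14 = 24.

24


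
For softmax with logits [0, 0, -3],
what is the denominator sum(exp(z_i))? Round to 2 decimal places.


Denom = e^0=1.0000 + e^0=1.0000 + e^-3=0.0498. Sum = 2.0498, which rounds to 2.05.

2.05


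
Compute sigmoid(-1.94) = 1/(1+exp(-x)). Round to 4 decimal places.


sigma(-1.94) = 1/(1+e^(1.94)) = 1/(1+6.958751) = 1/7.958751 = 0.1256.

0.1256


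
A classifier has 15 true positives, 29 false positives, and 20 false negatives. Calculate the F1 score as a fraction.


Precision = 15/44 = 15/44. Recall = 15/35 = 3/7. F1 = 2*P*R/(P+R) = 30/79.

30/79


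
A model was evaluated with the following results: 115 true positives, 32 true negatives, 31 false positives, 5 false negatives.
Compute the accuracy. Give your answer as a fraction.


Accuracy = (TP + TN) / (TP + TN + FP + FN) = (115 + 32) / 183 = 49/61.

49/61


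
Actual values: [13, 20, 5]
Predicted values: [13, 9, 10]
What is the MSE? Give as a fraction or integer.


MSE = (1/3) * ((13-13)^2=0 + (20-9)^2=121 + (5-10)^2=25). Sum = 146. MSE = 146/3.

146/3


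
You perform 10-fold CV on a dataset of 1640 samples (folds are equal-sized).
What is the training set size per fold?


Each validation fold has 1640/10 = 164 samples. Training set = 1640 - 164 = 1476.

1476


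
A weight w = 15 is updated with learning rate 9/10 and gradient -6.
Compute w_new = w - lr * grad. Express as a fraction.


w_new = 15 - 9/10 * -6 = 15 - -27/5 = 102/5.

102/5


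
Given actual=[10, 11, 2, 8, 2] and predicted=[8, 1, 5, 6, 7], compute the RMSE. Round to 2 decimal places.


MSE = 28.4000. RMSE = sqrt(28.4000) = 5.33.

5.33


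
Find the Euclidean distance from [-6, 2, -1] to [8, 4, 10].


d = sqrt(sum of squared differences). (-6-8)^2=196, (2-4)^2=4, (-1-10)^2=121. Sum = 321.

sqrt(321)


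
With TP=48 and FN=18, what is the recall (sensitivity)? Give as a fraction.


Recall = TP / (TP + FN) = 48 / 66 = 8/11.

8/11


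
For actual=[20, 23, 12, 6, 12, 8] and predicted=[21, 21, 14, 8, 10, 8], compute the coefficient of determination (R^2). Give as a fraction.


Mean(y) = 27/2. SS_res = 17. SS_tot = 447/2. R^2 = 1 - 17/(447/2) = 413/447.

413/447


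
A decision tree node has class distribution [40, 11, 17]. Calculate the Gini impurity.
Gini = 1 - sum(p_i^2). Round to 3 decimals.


Total = 68. Proportions: 40/68, 11/68, 17/68. sum(p_i^2) = 0.4347. Gini = 1 - 0.4347 = 0.5653, which rounds to 0.565.

0.565


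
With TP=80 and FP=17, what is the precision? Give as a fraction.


Precision = TP / (TP + FP) = 80 / 97 = 80/97.

80/97


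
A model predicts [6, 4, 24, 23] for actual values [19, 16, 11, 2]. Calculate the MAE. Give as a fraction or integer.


MAE = (1/4) * (|19-6|=13 + |16-4|=12 + |11-24|=13 + |2-23|=21). Sum = 59. MAE = 59/4.

59/4


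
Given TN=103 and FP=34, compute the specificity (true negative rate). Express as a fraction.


Specificity = TN / (TN + FP) = 103 / 137 = 103/137.

103/137


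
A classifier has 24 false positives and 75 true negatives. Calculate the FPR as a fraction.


FPR = FP / (FP + TN) = 24 / 99 = 8/33.

8/33


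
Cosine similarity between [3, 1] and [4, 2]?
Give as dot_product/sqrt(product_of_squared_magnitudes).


dot = 14. |a|^2 = 10, |b|^2 = 20. cos = 14/sqrt(200).

14/sqrt(200)


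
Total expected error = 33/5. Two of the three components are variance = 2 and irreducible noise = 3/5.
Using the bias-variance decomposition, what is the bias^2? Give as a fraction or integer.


Total error = bias^2 + variance + irreducible noise. So bias^2 = 33/5 - 2 - 3/5 = 4.

4


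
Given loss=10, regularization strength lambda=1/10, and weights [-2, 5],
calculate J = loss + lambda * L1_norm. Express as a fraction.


L1 norm = sum(|w|) = 7. J = 10 + 1/10 * 7 = 107/10.

107/10


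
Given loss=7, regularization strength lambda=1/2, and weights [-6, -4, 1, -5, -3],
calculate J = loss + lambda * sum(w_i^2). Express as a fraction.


L2 sq norm = sum(w^2) = 87. J = 7 + 1/2 * 87 = 101/2.

101/2


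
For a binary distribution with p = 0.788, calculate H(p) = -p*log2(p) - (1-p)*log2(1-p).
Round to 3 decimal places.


H = -0.788*log2(0.788) - 0.212*log2(0.212) = 0.745.

0.745


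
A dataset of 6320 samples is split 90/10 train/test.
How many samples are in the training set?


Test set = 6320 * 10% = 632. Training set = 6320 - 632 = 5688.

5688


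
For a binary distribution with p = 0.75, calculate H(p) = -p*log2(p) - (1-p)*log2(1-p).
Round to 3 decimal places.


H = -0.75*log2(0.75) - 0.25*log2(0.25) = 0.811.

0.811


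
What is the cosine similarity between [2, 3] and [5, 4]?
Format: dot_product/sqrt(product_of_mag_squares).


dot = 22. |a|^2 = 13, |b|^2 = 41. cos = 22/sqrt(533).

22/sqrt(533)


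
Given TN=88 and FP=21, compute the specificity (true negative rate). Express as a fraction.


Specificity = TN / (TN + FP) = 88 / 109 = 88/109.

88/109


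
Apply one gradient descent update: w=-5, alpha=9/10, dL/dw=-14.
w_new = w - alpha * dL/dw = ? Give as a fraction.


w_new = -5 - 9/10 * -14 = -5 - -63/5 = 38/5.

38/5


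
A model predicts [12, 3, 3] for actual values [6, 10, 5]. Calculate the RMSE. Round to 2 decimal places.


MSE = 29.6667. RMSE = sqrt(29.6667) = 5.45.

5.45


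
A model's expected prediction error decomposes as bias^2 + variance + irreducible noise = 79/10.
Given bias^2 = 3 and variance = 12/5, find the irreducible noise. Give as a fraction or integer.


Total error = bias^2 + variance + irreducible noise. So irreducible noise = 79/10 - 3 - 12/5 = 5/2.

5/2


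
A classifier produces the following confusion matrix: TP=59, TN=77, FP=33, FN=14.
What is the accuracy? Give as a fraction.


Accuracy = (TP + TN) / (TP + TN + FP + FN) = (59 + 77) / 183 = 136/183.

136/183


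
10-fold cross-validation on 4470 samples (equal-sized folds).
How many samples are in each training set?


Each validation fold has 4470/10 = 447 samples. Training set = 4470 - 447 = 4023.

4023


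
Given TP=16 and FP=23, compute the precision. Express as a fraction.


Precision = TP / (TP + FP) = 16 / 39 = 16/39.

16/39


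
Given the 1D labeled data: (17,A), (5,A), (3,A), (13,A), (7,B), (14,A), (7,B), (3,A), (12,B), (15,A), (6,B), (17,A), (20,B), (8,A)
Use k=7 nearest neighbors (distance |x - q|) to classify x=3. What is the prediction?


Distances: |17-3|=14, |5-3|=2, |3-3|=0, |13-3|=10, |7-3|=4, |14-3|=11, |7-3|=4, |3-3|=0, |12-3|=9, |15-3|=12, |6-3|=3, |17-3|=14, |20-3|=17, |8-3|=5. 7 nearest: (3,A), (3,A), (5,A), (6,B), (7,B), (7,B), (8,A). Counts: {'A': 4, 'B': 3}. Majority class: A.

A


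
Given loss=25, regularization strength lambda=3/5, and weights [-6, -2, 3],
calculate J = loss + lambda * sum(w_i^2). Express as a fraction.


L2 sq norm = sum(w^2) = 49. J = 25 + 3/5 * 49 = 272/5.

272/5


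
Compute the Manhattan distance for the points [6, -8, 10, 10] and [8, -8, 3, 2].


d = sum of absolute differences: |6-8|=2 + |-8--8|=0 + |10-3|=7 + |10-2|=8 = 17.

17


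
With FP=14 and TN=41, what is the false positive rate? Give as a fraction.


FPR = FP / (FP + TN) = 14 / 55 = 14/55.

14/55


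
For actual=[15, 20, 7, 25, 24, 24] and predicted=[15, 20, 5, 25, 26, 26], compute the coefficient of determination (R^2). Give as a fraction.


Mean(y) = 115/6. SS_res = 12. SS_tot = 1481/6. R^2 = 1 - 12/(1481/6) = 1409/1481.

1409/1481


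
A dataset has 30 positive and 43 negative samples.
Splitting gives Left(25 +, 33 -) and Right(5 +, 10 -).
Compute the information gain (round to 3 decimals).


H(parent) = 0.9770. H(left) = 0.9862, H(right) = 0.9183. Weighted = (58/73)*0.9862 + (15/73)*0.9183 = 0.9722. IG = 0.9770 - 0.9722 = 0.0048, which rounds to 0.005.

0.005


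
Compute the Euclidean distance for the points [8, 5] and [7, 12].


d = sqrt(sum of squared differences). (8-7)^2=1, (5-12)^2=49. Sum = 50.

sqrt(50)


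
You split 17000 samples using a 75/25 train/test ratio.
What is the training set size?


Test set = 17000 * 25% = 4250. Training set = 17000 - 4250 = 12750.

12750


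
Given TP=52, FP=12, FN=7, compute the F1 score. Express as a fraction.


Precision = 52/64 = 13/16. Recall = 52/59 = 52/59. F1 = 2*P*R/(P+R) = 104/123.

104/123


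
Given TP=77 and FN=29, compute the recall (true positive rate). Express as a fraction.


Recall = TP / (TP + FN) = 77 / 106 = 77/106.

77/106


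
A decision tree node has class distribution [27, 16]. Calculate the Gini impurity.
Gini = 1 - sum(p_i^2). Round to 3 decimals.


Total = 43. Proportions: 27/43, 16/43. sum(p_i^2) = 0.5327. Gini = 1 - 0.5327 = 0.4673, which rounds to 0.467.

0.467


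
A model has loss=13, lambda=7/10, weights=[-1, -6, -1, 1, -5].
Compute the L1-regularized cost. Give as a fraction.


L1 norm = sum(|w|) = 14. J = 13 + 7/10 * 14 = 114/5.

114/5


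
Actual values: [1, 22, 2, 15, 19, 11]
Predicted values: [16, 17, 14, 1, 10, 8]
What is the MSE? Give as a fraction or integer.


MSE = (1/6) * ((1-16)^2=225 + (22-17)^2=25 + (2-14)^2=144 + (15-1)^2=196 + (19-10)^2=81 + (11-8)^2=9). Sum = 680. MSE = 340/3.

340/3


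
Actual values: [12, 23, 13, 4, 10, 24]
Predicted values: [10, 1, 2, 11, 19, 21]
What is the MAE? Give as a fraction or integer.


MAE = (1/6) * (|12-10|=2 + |23-1|=22 + |13-2|=11 + |4-11|=7 + |10-19|=9 + |24-21|=3). Sum = 54. MAE = 9.

9


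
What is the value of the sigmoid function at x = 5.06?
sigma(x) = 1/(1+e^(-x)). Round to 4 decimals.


sigma(5.06) = 1/(1+e^(-5.06)) = 1/(1+0.006346) = 1/1.006346 = 0.9937.

0.9937


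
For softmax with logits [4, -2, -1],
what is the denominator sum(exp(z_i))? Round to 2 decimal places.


Denom = e^4=54.5982 + e^-2=0.1353 + e^-1=0.3679. Sum = 55.1014, which rounds to 55.10.

55.10


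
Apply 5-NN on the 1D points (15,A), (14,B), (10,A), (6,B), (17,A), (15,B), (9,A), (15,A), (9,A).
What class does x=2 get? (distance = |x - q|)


Distances: |15-2|=13, |14-2|=12, |10-2|=8, |6-2|=4, |17-2|=15, |15-2|=13, |9-2|=7, |15-2|=13, |9-2|=7. 5 nearest: (6,B), (9,A), (9,A), (10,A), (14,B). Counts: {'B': 2, 'A': 3}. Majority class: A.

A


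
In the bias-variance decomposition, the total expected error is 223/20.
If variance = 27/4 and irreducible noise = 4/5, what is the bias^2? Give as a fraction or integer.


Total error = bias^2 + variance + irreducible noise. So bias^2 = 223/20 - 27/4 - 4/5 = 18/5.

18/5


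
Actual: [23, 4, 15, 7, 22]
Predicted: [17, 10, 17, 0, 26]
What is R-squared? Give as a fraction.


Mean(y) = 71/5. SS_res = 141. SS_tot = 1474/5. R^2 = 1 - 141/(1474/5) = 769/1474.

769/1474


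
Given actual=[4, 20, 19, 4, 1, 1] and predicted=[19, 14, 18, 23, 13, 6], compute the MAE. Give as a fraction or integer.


MAE = (1/6) * (|4-19|=15 + |20-14|=6 + |19-18|=1 + |4-23|=19 + |1-13|=12 + |1-6|=5). Sum = 58. MAE = 29/3.

29/3


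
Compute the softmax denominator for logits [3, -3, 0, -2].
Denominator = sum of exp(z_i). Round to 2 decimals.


Denom = e^3=20.0855 + e^-3=0.0498 + e^0=1.0000 + e^-2=0.1353. Sum = 21.2706, which rounds to 21.27.

21.27


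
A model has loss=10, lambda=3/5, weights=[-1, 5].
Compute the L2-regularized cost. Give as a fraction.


L2 sq norm = sum(w^2) = 26. J = 10 + 3/5 * 26 = 128/5.

128/5


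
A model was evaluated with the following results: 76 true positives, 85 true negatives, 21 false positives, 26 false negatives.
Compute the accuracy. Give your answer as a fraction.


Accuracy = (TP + TN) / (TP + TN + FP + FN) = (76 + 85) / 208 = 161/208.

161/208


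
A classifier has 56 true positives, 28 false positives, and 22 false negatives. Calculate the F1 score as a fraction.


Precision = 56/84 = 2/3. Recall = 56/78 = 28/39. F1 = 2*P*R/(P+R) = 56/81.

56/81


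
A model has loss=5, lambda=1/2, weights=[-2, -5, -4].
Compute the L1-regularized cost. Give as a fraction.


L1 norm = sum(|w|) = 11. J = 5 + 1/2 * 11 = 21/2.

21/2


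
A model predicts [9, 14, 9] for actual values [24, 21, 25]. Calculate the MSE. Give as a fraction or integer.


MSE = (1/3) * ((24-9)^2=225 + (21-14)^2=49 + (25-9)^2=256). Sum = 530. MSE = 530/3.

530/3


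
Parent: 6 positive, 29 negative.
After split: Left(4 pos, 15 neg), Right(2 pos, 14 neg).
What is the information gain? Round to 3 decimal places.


H(parent) = 0.6610. H(left) = 0.7425, H(right) = 0.5436. Weighted = (19/35)*0.7425 + (16/35)*0.5436 = 0.6516. IG = 0.6610 - 0.6516 = 0.0094, which rounds to 0.009.

0.009


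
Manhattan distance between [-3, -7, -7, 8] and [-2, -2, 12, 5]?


d = sum of absolute differences: |-3--2|=1 + |-7--2|=5 + |-7-12|=19 + |8-5|=3 = 28.

28


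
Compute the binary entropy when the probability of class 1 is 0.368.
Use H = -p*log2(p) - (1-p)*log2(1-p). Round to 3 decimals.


H = -0.368*log2(0.368) - 0.632*log2(0.632) = 0.949.

0.949


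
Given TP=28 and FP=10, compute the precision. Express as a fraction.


Precision = TP / (TP + FP) = 28 / 38 = 14/19.

14/19


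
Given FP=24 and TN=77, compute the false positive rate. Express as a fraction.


FPR = FP / (FP + TN) = 24 / 101 = 24/101.

24/101


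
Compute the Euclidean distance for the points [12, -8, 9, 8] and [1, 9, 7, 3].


d = sqrt(sum of squared differences). (12-1)^2=121, (-8-9)^2=289, (9-7)^2=4, (8-3)^2=25. Sum = 439.

sqrt(439)


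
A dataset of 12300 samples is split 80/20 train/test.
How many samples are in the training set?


Test set = 12300 * 20% = 2460. Training set = 12300 - 2460 = 9840.

9840


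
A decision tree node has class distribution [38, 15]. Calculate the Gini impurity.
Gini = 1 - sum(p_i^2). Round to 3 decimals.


Total = 53. Proportions: 38/53, 15/53. sum(p_i^2) = 0.5942. Gini = 1 - 0.5942 = 0.4058, which rounds to 0.406.

0.406


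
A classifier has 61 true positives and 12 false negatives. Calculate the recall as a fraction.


Recall = TP / (TP + FN) = 61 / 73 = 61/73.

61/73


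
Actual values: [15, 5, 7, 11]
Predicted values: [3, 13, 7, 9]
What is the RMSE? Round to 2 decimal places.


MSE = 53.0000. RMSE = sqrt(53.0000) = 7.28.

7.28


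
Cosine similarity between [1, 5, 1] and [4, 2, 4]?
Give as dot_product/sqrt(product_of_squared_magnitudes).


dot = 18. |a|^2 = 27, |b|^2 = 36. cos = 18/sqrt(972).

18/sqrt(972)


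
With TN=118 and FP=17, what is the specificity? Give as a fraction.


Specificity = TN / (TN + FP) = 118 / 135 = 118/135.

118/135


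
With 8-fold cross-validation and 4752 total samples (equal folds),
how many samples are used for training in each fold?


Each validation fold has 4752/8 = 594 samples. Training set = 4752 - 594 = 4158.

4158


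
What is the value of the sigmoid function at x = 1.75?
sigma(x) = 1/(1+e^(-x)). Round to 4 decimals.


sigma(1.75) = 1/(1+e^(-1.75)) = 1/(1+0.173774) = 1/1.173774 = 0.8520.

0.8520


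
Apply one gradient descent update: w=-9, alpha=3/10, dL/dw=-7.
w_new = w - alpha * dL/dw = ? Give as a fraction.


w_new = -9 - 3/10 * -7 = -9 - -21/10 = -69/10.

-69/10


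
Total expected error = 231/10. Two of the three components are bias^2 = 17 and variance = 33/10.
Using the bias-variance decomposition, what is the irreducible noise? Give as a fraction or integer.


Total error = bias^2 + variance + irreducible noise. So irreducible noise = 231/10 - 17 - 33/10 = 14/5.

14/5


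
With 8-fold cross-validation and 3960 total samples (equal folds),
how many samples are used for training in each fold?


Each validation fold has 3960/8 = 495 samples. Training set = 3960 - 495 = 3465.

3465


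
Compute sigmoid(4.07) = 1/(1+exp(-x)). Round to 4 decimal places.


sigma(4.07) = 1/(1+e^(-4.07)) = 1/(1+0.017077) = 1/1.017077 = 0.9832.

0.9832


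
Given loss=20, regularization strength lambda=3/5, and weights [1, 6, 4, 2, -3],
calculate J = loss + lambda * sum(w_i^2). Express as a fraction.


L2 sq norm = sum(w^2) = 66. J = 20 + 3/5 * 66 = 298/5.

298/5


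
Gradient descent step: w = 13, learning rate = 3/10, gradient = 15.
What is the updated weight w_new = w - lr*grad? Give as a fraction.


w_new = 13 - 3/10 * 15 = 13 - 9/2 = 17/2.

17/2


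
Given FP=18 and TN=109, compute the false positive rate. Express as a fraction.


FPR = FP / (FP + TN) = 18 / 127 = 18/127.

18/127


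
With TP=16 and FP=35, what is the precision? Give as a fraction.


Precision = TP / (TP + FP) = 16 / 51 = 16/51.

16/51


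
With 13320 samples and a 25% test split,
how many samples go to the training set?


Test set = 13320 * 25% = 3330. Training set = 13320 - 3330 = 9990.

9990


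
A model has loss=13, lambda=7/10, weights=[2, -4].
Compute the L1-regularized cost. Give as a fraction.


L1 norm = sum(|w|) = 6. J = 13 + 7/10 * 6 = 86/5.

86/5


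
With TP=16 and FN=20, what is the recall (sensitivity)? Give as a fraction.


Recall = TP / (TP + FN) = 16 / 36 = 4/9.

4/9


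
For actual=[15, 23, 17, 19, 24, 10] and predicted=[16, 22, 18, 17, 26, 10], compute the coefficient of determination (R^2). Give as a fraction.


Mean(y) = 18. SS_res = 11. SS_tot = 136. R^2 = 1 - 11/(136) = 125/136.

125/136


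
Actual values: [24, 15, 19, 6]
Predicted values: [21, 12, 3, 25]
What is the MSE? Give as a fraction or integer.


MSE = (1/4) * ((24-21)^2=9 + (15-12)^2=9 + (19-3)^2=256 + (6-25)^2=361). Sum = 635. MSE = 635/4.

635/4


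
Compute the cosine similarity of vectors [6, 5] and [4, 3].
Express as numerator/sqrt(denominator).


dot = 39. |a|^2 = 61, |b|^2 = 25. cos = 39/sqrt(1525).

39/sqrt(1525)


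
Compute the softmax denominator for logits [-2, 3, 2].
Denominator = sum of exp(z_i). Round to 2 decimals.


Denom = e^-2=0.1353 + e^3=20.0855 + e^2=7.3891. Sum = 27.6099, which rounds to 27.61.

27.61


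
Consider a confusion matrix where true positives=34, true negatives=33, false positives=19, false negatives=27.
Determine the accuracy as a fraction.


Accuracy = (TP + TN) / (TP + TN + FP + FN) = (34 + 33) / 113 = 67/113.

67/113


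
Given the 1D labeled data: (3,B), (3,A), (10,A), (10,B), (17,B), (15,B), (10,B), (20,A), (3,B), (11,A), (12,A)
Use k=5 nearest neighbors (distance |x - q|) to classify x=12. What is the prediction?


Distances: |3-12|=9, |3-12|=9, |10-12|=2, |10-12|=2, |17-12|=5, |15-12|=3, |10-12|=2, |20-12|=8, |3-12|=9, |11-12|=1, |12-12|=0. 5 nearest: (12,A), (11,A), (10,A), (10,B), (10,B). Counts: {'A': 3, 'B': 2}. Majority class: A.

A


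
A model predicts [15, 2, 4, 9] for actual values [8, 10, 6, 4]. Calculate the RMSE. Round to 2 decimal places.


MSE = 35.5000. RMSE = sqrt(35.5000) = 5.96.

5.96


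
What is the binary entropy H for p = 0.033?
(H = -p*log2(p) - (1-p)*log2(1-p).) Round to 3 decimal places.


H = -0.033*log2(0.033) - 0.967*log2(0.967) = 0.209.

0.209


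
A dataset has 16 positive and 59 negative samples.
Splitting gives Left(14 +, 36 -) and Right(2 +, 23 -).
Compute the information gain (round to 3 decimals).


H(parent) = 0.7478. H(left) = 0.8555, H(right) = 0.4022. Weighted = (50/75)*0.8555 + (25/75)*0.4022 = 0.7044. IG = 0.7478 - 0.7044 = 0.0434, which rounds to 0.043.

0.043


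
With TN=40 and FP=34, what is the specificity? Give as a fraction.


Specificity = TN / (TN + FP) = 40 / 74 = 20/37.

20/37


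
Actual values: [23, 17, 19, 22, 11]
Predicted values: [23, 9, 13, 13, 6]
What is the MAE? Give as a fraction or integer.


MAE = (1/5) * (|23-23|=0 + |17-9|=8 + |19-13|=6 + |22-13|=9 + |11-6|=5). Sum = 28. MAE = 28/5.

28/5


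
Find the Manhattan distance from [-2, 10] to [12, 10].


d = sum of absolute differences: |-2-12|=14 + |10-10|=0 = 14.

14


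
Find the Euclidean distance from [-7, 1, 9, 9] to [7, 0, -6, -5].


d = sqrt(sum of squared differences). (-7-7)^2=196, (1-0)^2=1, (9--6)^2=225, (9--5)^2=196. Sum = 618.

sqrt(618)


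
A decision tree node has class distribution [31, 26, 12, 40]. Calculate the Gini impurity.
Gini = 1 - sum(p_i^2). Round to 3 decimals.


Total = 109. Proportions: 31/109, 26/109, 12/109, 40/109. sum(p_i^2) = 0.2846. Gini = 1 - 0.2846 = 0.7154, which rounds to 0.715.

0.715


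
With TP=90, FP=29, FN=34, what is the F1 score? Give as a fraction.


Precision = 90/119 = 90/119. Recall = 90/124 = 45/62. F1 = 2*P*R/(P+R) = 20/27.

20/27


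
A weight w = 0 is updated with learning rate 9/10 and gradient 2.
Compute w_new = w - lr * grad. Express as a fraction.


w_new = 0 - 9/10 * 2 = 0 - 9/5 = -9/5.

-9/5


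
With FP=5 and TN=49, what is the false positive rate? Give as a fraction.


FPR = FP / (FP + TN) = 5 / 54 = 5/54.

5/54


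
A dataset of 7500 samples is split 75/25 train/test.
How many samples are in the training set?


Test set = 7500 * 25% = 1875. Training set = 7500 - 1875 = 5625.

5625


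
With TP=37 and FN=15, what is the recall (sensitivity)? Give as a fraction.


Recall = TP / (TP + FN) = 37 / 52 = 37/52.

37/52


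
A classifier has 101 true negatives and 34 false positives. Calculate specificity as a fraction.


Specificity = TN / (TN + FP) = 101 / 135 = 101/135.

101/135


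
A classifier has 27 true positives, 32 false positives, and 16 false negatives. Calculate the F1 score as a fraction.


Precision = 27/59 = 27/59. Recall = 27/43 = 27/43. F1 = 2*P*R/(P+R) = 9/17.

9/17


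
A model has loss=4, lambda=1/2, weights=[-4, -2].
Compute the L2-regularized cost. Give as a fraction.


L2 sq norm = sum(w^2) = 20. J = 4 + 1/2 * 20 = 14.

14


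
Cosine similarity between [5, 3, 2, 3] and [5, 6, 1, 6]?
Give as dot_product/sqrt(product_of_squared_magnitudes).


dot = 63. |a|^2 = 47, |b|^2 = 98. cos = 63/sqrt(4606).

63/sqrt(4606)


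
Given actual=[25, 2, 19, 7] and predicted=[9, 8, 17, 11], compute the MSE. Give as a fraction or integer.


MSE = (1/4) * ((25-9)^2=256 + (2-8)^2=36 + (19-17)^2=4 + (7-11)^2=16). Sum = 312. MSE = 78.

78


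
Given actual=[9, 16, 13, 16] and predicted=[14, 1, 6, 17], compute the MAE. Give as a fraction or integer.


MAE = (1/4) * (|9-14|=5 + |16-1|=15 + |13-6|=7 + |16-17|=1). Sum = 28. MAE = 7.

7


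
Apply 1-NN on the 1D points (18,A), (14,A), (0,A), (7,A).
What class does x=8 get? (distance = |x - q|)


Distances: |18-8|=10, |14-8|=6, |0-8|=8, |7-8|=1. 1 nearest: (7,A). Counts: {'A': 1}. Majority class: A.

A


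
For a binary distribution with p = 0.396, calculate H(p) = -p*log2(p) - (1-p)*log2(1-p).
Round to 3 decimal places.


H = -0.396*log2(0.396) - 0.604*log2(0.604) = 0.969.

0.969


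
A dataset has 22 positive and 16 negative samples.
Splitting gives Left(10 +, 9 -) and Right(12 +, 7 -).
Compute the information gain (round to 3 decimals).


H(parent) = 0.9819. H(left) = 0.9980, H(right) = 0.9495. Weighted = (19/38)*0.9980 + (19/38)*0.9495 = 0.9738. IG = 0.9819 - 0.9738 = 0.0081, which rounds to 0.008.

0.008


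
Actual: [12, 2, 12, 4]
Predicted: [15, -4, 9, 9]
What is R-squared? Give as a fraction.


Mean(y) = 15/2. SS_res = 79. SS_tot = 83. R^2 = 1 - 79/(83) = 4/83.

4/83


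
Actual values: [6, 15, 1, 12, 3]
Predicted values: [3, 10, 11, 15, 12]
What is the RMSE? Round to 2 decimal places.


MSE = 44.8000. RMSE = sqrt(44.8000) = 6.69.

6.69


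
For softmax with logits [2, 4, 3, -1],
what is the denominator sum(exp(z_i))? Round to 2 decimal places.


Denom = e^2=7.3891 + e^4=54.5982 + e^3=20.0855 + e^-1=0.3679. Sum = 82.4407, which rounds to 82.44.

82.44


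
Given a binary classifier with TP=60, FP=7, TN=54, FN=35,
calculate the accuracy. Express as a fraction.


Accuracy = (TP + TN) / (TP + TN + FP + FN) = (60 + 54) / 156 = 19/26.

19/26


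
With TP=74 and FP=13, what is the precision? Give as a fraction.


Precision = TP / (TP + FP) = 74 / 87 = 74/87.

74/87


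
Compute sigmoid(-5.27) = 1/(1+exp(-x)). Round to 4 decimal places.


sigma(-5.27) = 1/(1+e^(5.27)) = 1/(1+194.415962) = 1/195.415962 = 0.0051.

0.0051


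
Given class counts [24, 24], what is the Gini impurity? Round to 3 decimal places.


Total = 48. Proportions: 24/48, 24/48. sum(p_i^2) = 0.5000. Gini = 1 - 0.5000 = 0.5000, which rounds to 0.500.

0.500


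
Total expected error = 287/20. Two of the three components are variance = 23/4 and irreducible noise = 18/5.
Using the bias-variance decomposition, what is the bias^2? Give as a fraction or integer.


Total error = bias^2 + variance + irreducible noise. So bias^2 = 287/20 - 23/4 - 18/5 = 5.

5


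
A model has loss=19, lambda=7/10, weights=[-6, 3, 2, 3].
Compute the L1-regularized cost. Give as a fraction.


L1 norm = sum(|w|) = 14. J = 19 + 7/10 * 14 = 144/5.

144/5


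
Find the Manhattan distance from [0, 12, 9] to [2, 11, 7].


d = sum of absolute differences: |0-2|=2 + |12-11|=1 + |9-7|=2 = 5.

5


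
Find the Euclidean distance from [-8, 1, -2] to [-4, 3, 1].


d = sqrt(sum of squared differences). (-8--4)^2=16, (1-3)^2=4, (-2-1)^2=9. Sum = 29.

sqrt(29)


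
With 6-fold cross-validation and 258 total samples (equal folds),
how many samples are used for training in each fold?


Each validation fold has 258/6 = 43 samples. Training set = 258 - 43 = 215.

215
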